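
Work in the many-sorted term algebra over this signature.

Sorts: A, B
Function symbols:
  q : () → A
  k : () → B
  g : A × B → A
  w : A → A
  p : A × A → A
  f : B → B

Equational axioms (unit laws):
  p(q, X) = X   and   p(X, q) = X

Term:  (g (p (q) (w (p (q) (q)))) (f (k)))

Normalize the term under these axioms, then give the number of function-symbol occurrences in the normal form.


size = 5

1. (g (p (q) (w (p (q) (q)))) (f (k)))  →  (g (w (p (q) (q))) (f (k)))
2. (g (w (p (q) (q))) (f (k)))  →  (g (w (q)) (f (k)))
normal form: (g (w (q)) (f (k)))


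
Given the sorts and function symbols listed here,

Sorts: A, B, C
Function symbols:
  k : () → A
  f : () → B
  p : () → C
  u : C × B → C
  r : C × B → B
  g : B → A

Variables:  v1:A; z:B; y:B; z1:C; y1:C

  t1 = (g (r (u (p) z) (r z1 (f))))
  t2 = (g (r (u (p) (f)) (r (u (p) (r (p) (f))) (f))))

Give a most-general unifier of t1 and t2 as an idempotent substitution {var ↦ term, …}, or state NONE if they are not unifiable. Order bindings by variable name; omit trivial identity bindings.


{z ↦ (f), z1 ↦ (u (p) (r (p) (f)))}


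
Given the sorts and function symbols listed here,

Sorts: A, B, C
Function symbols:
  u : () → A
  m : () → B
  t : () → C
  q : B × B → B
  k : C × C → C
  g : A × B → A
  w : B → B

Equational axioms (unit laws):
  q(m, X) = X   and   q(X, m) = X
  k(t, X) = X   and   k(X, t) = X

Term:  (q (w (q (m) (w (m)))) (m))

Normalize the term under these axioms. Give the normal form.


normal form = (w (w (m)))

1. (q (w (q (m) (w (m)))) (m))  →  (w (q (m) (w (m))))
2. (w (q (m) (w (m))))  →  (w (w (m)))


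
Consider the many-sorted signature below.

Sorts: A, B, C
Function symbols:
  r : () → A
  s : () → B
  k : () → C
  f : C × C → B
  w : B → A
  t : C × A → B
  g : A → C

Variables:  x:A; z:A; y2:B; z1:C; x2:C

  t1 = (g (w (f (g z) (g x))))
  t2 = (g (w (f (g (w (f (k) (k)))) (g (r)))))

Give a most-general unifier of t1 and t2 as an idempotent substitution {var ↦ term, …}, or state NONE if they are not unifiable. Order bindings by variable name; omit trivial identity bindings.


{x ↦ (r), z ↦ (w (f (k) (k)))}


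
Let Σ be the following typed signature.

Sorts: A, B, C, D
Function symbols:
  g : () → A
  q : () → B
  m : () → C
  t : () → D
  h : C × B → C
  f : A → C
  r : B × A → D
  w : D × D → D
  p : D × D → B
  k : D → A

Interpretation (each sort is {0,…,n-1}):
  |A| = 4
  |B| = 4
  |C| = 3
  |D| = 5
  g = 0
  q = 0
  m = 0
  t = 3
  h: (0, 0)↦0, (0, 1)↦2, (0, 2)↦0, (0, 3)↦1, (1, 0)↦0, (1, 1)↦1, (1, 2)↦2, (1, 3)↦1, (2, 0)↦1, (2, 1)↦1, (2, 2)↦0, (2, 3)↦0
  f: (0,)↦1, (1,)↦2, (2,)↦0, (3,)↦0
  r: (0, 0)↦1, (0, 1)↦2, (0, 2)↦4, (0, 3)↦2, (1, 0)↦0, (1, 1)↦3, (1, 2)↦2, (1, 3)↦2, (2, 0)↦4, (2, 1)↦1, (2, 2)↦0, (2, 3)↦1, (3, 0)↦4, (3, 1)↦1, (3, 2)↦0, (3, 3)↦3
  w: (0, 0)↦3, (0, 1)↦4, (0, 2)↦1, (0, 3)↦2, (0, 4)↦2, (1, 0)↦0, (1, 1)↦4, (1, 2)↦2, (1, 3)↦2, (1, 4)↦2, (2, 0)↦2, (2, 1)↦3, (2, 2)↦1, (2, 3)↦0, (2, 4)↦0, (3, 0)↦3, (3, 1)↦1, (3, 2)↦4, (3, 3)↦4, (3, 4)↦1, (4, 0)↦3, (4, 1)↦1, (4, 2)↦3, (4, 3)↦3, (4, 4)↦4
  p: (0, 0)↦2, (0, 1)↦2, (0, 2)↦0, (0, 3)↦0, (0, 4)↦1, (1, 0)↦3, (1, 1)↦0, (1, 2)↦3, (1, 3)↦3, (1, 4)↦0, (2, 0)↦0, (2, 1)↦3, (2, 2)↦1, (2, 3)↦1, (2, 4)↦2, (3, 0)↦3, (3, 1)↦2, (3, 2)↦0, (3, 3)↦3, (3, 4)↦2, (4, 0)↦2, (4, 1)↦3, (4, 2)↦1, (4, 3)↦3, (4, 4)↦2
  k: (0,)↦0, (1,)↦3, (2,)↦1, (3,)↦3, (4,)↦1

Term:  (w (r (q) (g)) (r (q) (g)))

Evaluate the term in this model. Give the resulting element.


  q = 0
  g = 0
  (r (q) (g)) = r(0, 0) = 1
  q = 0
  g = 0
  (r (q) (g)) = r(0, 0) = 1
  (w (r (q) (g)) (r (q) (g))) = w(1, 1) = 4

value = 4


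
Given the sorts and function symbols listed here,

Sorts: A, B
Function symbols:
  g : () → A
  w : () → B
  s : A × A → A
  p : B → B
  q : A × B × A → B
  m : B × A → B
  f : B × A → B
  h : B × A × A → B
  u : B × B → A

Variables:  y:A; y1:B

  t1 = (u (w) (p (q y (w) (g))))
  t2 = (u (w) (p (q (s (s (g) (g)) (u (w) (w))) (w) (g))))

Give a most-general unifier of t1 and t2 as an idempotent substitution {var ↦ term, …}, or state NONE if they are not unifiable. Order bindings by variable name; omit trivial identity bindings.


{y ↦ (s (s (g) (g)) (u (w) (w)))}


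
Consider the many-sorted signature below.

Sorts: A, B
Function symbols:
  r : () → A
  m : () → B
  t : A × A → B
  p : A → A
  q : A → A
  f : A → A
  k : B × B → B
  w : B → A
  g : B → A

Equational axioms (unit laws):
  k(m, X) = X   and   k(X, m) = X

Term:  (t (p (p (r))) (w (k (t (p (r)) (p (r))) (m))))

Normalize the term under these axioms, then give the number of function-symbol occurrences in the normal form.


size = 10

1. (t (p (p (r))) (w (k (t (p (r)) (p (r))) (m))))  →  (t (p (p (r))) (w (t (p (r)) (p (r)))))
normal form: (t (p (p (r))) (w (t (p (r)) (p (r)))))


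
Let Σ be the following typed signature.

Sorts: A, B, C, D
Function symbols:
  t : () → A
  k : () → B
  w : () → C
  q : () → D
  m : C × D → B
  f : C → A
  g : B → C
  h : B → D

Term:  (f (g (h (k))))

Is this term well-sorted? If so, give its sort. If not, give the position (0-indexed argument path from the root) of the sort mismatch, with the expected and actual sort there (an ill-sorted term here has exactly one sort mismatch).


ill-sorted at position [0, 0]: expected B, got D

      (k) : B
    (h (k)) : D
  (g (h (k))) : ✗ arg 0 at [0, 0] has sort D, expected B


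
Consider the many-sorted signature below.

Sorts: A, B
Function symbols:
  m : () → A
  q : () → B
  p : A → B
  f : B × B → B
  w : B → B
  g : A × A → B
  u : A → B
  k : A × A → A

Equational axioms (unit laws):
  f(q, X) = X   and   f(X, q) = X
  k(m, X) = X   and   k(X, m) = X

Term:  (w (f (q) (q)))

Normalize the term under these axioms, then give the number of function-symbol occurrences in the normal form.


size = 2

1. (w (f (q) (q)))  →  (w (q))
normal form: (w (q))


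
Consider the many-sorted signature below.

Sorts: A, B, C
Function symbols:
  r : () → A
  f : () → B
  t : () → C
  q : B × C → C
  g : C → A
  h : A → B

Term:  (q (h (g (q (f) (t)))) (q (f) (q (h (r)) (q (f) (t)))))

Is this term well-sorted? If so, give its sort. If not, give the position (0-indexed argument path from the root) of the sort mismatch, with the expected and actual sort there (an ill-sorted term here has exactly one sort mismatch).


        (f) : B
        (t) : C
      (q (f) (t)) : C
    (g (q (f) (t))) : A
  (h (g (q (f) (t)))) : B
    (f) : B
        (r) : A
      (h (r)) : B
        (f) : B
        (t) : C
      (q (f) (t)) : C
    (q (h (r)) (q (f) (t))) : C
  (q (f) (q (h (r)) (q (f) (t)))) : C
(q (h (g (q (f) (t)))) (q (f) (q (h (r)) (q (f) (t))))) : C

well-sorted; sort = C


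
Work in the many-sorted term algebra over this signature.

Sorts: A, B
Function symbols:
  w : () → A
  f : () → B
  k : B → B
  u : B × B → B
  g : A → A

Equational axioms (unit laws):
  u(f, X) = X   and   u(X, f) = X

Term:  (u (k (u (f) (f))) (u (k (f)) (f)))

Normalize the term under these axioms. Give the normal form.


normal form = (u (k (f)) (k (f)))

1. (u (k (u (f) (f))) (u (k (f)) (f)))  →  (u (k (f)) (u (k (f)) (f)))
2. (u (k (f)) (u (k (f)) (f)))  →  (u (k (f)) (k (f)))


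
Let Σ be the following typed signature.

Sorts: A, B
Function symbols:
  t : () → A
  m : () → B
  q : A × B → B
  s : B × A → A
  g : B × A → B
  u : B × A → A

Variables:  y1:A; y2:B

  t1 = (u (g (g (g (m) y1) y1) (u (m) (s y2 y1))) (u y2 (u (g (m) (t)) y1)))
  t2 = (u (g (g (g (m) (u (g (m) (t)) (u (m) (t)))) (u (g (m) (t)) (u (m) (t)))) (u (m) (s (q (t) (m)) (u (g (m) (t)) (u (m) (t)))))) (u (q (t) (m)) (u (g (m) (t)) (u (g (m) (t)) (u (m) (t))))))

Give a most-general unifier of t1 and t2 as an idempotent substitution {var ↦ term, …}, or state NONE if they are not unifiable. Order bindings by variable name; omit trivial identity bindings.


{y1 ↦ (u (g (m) (t)) (u (m) (t))), y2 ↦ (q (t) (m))}


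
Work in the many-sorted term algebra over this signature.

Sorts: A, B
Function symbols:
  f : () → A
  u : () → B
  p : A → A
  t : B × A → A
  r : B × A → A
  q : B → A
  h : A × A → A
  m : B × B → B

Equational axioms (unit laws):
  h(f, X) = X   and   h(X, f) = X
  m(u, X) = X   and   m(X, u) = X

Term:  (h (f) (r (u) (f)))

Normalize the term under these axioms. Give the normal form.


1. (h (f) (r (u) (f)))  →  (r (u) (f))

normal form = (r (u) (f))


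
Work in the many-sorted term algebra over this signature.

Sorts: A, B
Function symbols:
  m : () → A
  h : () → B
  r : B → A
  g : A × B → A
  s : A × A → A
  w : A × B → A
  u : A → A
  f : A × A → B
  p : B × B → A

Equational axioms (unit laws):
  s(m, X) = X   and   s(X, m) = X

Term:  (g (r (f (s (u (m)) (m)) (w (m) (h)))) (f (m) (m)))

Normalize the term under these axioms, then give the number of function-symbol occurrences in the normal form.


1. (g (r (f (s (u (m)) (m)) (w (m) (h)))) (f (m) (m)))  →  (g (r (f (u (m)) (w (m) (h)))) (f (m) (m)))
normal form: (g (r (f (u (m)) (w (m) (h)))) (f (m) (m)))

size = 11


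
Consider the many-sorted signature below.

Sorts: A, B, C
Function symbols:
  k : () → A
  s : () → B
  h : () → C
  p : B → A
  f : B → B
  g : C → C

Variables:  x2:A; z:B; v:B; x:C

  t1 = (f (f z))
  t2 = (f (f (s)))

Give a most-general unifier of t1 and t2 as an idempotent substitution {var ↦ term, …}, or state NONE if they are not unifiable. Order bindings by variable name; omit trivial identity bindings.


{z ↦ (s)}


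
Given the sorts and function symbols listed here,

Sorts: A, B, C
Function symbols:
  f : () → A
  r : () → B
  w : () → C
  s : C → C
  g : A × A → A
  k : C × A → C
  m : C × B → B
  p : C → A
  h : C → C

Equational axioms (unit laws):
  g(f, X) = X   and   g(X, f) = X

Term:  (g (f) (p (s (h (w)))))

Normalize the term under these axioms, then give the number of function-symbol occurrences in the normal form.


1. (g (f) (p (s (h (w)))))  →  (p (s (h (w))))
normal form: (p (s (h (w))))

size = 4


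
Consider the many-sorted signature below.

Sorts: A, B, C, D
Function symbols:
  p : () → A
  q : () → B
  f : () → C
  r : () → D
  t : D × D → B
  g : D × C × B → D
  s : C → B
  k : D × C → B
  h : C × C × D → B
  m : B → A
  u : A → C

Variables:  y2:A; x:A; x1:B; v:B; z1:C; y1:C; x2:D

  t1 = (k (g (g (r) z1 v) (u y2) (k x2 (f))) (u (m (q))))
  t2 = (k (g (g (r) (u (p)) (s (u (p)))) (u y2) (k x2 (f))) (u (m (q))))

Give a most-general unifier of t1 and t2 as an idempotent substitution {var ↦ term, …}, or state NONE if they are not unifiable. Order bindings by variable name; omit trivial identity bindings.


{v ↦ (s (u (p))), z1 ↦ (u (p))}


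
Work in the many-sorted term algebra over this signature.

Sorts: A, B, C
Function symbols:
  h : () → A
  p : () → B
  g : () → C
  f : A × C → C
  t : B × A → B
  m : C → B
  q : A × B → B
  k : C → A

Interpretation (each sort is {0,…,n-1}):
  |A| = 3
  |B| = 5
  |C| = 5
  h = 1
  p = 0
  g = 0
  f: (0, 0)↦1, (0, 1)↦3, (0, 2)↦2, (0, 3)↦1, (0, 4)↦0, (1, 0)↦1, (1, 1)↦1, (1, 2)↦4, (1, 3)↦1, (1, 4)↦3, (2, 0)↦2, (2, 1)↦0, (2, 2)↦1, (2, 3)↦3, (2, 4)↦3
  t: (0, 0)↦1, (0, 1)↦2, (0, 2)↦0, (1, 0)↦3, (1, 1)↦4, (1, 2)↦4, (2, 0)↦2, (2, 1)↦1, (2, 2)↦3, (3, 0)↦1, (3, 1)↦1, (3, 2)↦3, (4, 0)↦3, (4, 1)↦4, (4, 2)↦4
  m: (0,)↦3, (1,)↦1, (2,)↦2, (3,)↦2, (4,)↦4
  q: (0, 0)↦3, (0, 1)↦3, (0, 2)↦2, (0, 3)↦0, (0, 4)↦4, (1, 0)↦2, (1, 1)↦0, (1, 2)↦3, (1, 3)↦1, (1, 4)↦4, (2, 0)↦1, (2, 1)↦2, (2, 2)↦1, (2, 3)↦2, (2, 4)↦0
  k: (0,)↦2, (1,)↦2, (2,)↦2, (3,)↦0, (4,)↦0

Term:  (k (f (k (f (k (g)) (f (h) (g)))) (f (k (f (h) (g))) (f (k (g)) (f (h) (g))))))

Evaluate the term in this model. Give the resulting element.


  g = 0
  (k (g)) = k(0,) = 2
  h = 1
  g = 0
  (f (h) (g)) = f(1, 0) = 1
  (f (k (g)) (f (h) (g))) = f(2, 1) = 0
  (k (f (k (g)) (f (h) (g)))) = k(0,) = 2
  h = 1
  g = 0
  (f (h) (g)) = f(1, 0) = 1
  (k (f (h) (g))) = k(1,) = 2
  g = 0
  (k (g)) = k(0,) = 2
  h = 1
  g = 0
  (f (h) (g)) = f(1, 0) = 1
  (f (k (g)) (f (h) (g))) = f(2, 1) = 0
  (f (k (f (h) (g))) (f (k (g)) (f (h) (g)))) = f(2, 0) = 2
  (f (k (f (k (g)) (f (h) (g)))) (f (k (f (h) (g))) (f (k (g)) (f (h) (g))))) = f(2, 2) = 1
  (k (f (k (f (k (g)) (f (h) (g)))) (f (k (f (h) (g))) (f (k (g)) (f (h) (g)))))) = k(1,) = 2

value = 2


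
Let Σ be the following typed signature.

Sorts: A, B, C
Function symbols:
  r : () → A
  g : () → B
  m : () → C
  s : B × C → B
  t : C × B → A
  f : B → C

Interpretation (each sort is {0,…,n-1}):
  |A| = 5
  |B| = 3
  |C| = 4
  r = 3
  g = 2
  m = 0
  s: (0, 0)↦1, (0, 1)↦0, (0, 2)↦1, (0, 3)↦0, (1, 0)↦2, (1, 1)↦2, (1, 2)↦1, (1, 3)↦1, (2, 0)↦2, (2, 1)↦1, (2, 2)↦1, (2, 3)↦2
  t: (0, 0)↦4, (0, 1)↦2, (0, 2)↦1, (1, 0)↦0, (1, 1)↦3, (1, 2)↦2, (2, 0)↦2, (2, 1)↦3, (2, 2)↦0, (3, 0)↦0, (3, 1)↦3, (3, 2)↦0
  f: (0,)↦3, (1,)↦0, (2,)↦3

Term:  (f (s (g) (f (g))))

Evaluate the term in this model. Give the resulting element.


  g = 2
  g = 2
  (f (g)) = f(2,) = 3
  (s (g) (f (g))) = s(2, 3) = 2
  (f (s (g) (f (g)))) = f(2,) = 3

value = 3


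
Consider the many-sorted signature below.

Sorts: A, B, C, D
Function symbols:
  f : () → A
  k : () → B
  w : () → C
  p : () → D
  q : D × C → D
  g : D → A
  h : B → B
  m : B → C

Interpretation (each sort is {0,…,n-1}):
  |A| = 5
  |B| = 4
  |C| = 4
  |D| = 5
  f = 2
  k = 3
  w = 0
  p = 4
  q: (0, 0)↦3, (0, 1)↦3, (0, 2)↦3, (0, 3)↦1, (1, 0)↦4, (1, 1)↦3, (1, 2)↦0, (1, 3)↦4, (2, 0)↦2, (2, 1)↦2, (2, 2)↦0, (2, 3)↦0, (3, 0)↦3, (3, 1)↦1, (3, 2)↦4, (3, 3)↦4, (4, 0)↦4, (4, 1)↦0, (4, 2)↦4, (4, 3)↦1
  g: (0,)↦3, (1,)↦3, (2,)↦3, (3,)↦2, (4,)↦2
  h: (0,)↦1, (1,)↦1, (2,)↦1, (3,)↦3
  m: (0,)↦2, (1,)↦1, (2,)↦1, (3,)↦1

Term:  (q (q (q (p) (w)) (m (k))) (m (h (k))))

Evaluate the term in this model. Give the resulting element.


value = 3

  p = 4
  w = 0
  (q (p) (w)) = q(4, 0) = 4
  k = 3
  (m (k)) = m(3,) = 1
  (q (q (p) (w)) (m (k))) = q(4, 1) = 0
  k = 3
  (h (k)) = h(3,) = 3
  (m (h (k))) = m(3,) = 1
  (q (q (q (p) (w)) (m (k))) (m (h (k)))) = q(0, 1) = 3


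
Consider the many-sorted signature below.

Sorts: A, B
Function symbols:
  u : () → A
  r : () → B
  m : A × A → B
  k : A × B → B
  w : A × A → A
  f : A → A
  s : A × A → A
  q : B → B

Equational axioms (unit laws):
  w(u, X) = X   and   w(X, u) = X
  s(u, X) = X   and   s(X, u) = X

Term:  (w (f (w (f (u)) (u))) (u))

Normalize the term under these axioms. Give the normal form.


normal form = (f (f (u)))

1. (w (f (w (f (u)) (u))) (u))  →  (f (w (f (u)) (u)))
2. (f (w (f (u)) (u)))  →  (f (f (u)))


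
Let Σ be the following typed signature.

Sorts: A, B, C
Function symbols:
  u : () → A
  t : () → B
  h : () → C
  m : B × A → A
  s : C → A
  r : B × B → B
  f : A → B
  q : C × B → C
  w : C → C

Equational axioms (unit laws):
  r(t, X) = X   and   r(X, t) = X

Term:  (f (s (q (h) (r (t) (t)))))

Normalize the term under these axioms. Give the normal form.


normal form = (f (s (q (h) (t))))

1. (f (s (q (h) (r (t) (t)))))  →  (f (s (q (h) (t))))


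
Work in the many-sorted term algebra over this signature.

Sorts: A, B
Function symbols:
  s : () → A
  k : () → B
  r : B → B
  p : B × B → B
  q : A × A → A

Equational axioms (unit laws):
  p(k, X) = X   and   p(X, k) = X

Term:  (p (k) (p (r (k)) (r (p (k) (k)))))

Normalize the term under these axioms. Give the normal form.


1. (p (k) (p (r (k)) (r (p (k) (k)))))  →  (p (r (k)) (r (p (k) (k))))
2. (p (r (k)) (r (p (k) (k))))  →  (p (r (k)) (r (k)))

normal form = (p (r (k)) (r (k)))


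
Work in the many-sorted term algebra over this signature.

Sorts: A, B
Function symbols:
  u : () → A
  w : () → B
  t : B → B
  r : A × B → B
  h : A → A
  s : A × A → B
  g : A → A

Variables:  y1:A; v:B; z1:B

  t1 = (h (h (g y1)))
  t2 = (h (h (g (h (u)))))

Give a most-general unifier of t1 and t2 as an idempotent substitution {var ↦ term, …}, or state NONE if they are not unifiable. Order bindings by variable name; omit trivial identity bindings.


{y1 ↦ (h (u))}


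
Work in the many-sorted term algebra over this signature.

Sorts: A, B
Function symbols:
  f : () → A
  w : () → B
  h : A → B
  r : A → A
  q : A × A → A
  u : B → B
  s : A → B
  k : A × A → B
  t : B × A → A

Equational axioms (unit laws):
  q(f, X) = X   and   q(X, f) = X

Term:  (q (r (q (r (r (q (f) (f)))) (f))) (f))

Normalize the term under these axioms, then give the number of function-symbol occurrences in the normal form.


1. (q (r (q (r (r (q (f) (f)))) (f))) (f))  →  (r (q (r (r (q (f) (f)))) (f)))
2. (r (q (r (r (q (f) (f)))) (f)))  →  (r (r (r (q (f) (f)))))
3. (r (r (r (q (f) (f)))))  →  (r (r (r (f))))
normal form: (r (r (r (f))))

size = 4


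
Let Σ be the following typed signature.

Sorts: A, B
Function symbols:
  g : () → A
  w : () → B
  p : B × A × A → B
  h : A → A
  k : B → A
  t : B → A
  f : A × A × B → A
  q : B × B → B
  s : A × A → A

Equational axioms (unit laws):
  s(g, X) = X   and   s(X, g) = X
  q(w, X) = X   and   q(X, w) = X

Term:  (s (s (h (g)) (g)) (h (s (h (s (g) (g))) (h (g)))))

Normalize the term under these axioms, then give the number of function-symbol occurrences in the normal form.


1. (s (s (h (g)) (g)) (h (s (h (s (g) (g))) (h (g)))))  →  (s (h (g)) (h (s (h (s (g) (g))) (h (g)))))
2. (s (h (g)) (h (s (h (s (g) (g))) (h (g)))))  →  (s (h (g)) (h (s (h (g)) (h (g)))))
normal form: (s (h (g)) (h (s (h (g)) (h (g)))))

size = 9


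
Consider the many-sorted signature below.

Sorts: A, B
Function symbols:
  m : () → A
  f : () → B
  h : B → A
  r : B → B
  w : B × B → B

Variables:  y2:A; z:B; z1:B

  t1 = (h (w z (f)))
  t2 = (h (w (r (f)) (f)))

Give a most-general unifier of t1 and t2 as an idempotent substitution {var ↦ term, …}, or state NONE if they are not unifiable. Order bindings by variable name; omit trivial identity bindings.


{z ↦ (r (f))}


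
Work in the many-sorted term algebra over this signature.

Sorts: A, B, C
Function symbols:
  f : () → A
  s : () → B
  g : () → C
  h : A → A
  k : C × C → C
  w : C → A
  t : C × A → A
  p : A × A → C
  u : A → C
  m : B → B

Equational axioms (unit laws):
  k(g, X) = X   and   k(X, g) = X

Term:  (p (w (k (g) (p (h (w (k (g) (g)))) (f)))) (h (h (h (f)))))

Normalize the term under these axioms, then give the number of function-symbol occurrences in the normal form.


1. (p (w (k (g) (p (h (w (k (g) (g)))) (f)))) (h (h (h (f)))))  →  (p (w (p (h (w (k (g) (g)))) (f))) (h (h (h (f)))))
2. (p (w (p (h (w (k (g) (g)))) (f))) (h (h (h (f)))))  →  (p (w (p (h (w (g))) (f))) (h (h (h (f)))))
normal form: (p (w (p (h (w (g))) (f))) (h (h (h (f)))))

size = 11


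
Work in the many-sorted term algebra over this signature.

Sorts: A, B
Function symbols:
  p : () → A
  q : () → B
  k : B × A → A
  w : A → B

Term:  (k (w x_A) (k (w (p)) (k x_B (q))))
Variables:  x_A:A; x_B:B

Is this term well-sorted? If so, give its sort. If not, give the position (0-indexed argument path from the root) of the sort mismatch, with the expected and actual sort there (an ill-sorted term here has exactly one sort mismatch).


ill-sorted at position [1, 1, 1]: expected A, got B

    x_A : A
  (w x_A) : B
      (p) : A
    (w (p)) : B
      x_B : B
      (q) : B
    (k x_B (q)) : ✗ arg 1 at [1, 1, 1] has sort B, expected A


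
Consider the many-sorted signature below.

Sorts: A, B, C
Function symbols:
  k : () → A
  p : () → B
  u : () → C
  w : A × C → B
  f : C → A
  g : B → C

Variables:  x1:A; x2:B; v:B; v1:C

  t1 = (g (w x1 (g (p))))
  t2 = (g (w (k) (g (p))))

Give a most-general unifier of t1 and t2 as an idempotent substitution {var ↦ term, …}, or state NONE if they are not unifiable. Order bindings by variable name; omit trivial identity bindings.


{x1 ↦ (k)}


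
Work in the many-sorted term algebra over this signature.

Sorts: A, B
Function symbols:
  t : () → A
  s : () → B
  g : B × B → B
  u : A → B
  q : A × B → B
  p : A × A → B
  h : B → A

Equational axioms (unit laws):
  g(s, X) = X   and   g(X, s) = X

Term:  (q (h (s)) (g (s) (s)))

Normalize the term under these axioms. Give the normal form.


normal form = (q (h (s)) (s))

1. (q (h (s)) (g (s) (s)))  →  (q (h (s)) (s))


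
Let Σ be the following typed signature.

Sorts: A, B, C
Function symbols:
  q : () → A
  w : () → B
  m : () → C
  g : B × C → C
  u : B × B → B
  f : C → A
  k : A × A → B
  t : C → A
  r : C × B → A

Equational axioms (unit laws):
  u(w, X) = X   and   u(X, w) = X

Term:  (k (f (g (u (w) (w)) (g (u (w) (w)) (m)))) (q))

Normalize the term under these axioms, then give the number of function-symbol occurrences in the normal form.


1. (k (f (g (u (w) (w)) (g (u (w) (w)) (m)))) (q))  →  (k (f (g (w) (g (u (w) (w)) (m)))) (q))
2. (k (f (g (w) (g (u (w) (w)) (m)))) (q))  →  (k (f (g (w) (g (w) (m)))) (q))
normal form: (k (f (g (w) (g (w) (m)))) (q))

size = 8


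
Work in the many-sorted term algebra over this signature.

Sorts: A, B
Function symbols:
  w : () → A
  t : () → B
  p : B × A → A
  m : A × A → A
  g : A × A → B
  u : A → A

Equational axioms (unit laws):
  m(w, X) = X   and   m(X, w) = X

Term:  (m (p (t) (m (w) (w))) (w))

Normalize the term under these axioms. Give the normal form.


normal form = (p (t) (w))

1. (m (p (t) (m (w) (w))) (w))  →  (p (t) (m (w) (w)))
2. (p (t) (m (w) (w)))  →  (p (t) (w))


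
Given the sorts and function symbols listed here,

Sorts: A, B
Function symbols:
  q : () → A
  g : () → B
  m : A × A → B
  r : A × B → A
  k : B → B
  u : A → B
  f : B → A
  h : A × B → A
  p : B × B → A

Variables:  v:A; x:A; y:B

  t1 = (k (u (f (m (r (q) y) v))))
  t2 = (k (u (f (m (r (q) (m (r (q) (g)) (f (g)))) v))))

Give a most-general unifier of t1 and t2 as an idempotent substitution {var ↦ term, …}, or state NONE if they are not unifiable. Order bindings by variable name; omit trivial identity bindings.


{y ↦ (m (r (q) (g)) (f (g)))}


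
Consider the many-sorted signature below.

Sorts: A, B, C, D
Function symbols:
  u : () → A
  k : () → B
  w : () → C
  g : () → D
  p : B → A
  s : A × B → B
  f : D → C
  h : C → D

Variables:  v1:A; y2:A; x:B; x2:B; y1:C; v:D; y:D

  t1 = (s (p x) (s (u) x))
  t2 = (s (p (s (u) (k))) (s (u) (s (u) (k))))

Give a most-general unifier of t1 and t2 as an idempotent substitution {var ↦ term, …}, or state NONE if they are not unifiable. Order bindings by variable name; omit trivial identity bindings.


{x ↦ (s (u) (k))}


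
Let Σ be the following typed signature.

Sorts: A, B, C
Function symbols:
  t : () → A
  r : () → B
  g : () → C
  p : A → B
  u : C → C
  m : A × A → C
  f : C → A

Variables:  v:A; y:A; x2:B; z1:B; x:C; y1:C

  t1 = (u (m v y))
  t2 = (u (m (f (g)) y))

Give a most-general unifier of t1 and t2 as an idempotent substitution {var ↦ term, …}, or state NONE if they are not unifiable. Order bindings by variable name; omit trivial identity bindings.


{v ↦ (f (g))}


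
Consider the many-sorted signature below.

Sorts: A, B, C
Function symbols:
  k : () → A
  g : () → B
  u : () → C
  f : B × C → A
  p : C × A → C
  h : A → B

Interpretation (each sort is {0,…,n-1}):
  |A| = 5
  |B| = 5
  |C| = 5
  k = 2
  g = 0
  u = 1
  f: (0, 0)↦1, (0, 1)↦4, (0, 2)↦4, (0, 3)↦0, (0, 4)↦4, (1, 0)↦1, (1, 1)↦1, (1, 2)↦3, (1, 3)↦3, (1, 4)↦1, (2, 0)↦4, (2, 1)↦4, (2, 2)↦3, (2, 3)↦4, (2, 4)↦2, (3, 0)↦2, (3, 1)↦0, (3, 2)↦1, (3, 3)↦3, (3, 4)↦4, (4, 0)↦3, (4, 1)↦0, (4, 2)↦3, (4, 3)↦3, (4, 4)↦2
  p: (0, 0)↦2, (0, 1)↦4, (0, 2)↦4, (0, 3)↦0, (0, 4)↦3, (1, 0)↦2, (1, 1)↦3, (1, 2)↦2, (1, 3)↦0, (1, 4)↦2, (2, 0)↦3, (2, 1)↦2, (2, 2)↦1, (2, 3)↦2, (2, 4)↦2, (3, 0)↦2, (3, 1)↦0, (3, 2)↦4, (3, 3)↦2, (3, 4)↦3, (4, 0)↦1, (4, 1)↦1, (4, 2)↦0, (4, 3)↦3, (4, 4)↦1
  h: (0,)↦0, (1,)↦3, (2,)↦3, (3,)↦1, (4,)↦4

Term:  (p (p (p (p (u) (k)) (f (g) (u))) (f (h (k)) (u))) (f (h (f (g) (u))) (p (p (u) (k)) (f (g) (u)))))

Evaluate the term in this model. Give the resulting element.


  u = 1
  k = 2
  (p (u) (k)) = p(1, 2) = 2
  g = 0
  u = 1
  (f (g) (u)) = f(0, 1) = 4
  (p (p (u) (k)) (f (g) (u))) = p(2, 4) = 2
  k = 2
  (h (k)) = h(2,) = 3
  u = 1
  (f (h (k)) (u)) = f(3, 1) = 0
  (p (p (p (u) (k)) (f (g) (u))) (f (h (k)) (u))) = p(2, 0) = 3
  g = 0
  u = 1
  (f (g) (u)) = f(0, 1) = 4
  (h (f (g) (u))) = h(4,) = 4
  u = 1
  k = 2
  (p (u) (k)) = p(1, 2) = 2
  g = 0
  u = 1
  (f (g) (u)) = f(0, 1) = 4
  (p (p (u) (k)) (f (g) (u))) = p(2, 4) = 2
  (f (h (f (g) (u))) (p (p (u) (k)) (f (g) (u)))) = f(4, 2) = 3
  (p (p (p (p (u) (k)) (f (g) (u))) (f (h (k)) (u))) (f (h (f (g) (u))) (p (p (u) (k)) (f (g) (u))))) = p(3, 3) = 2

value = 2


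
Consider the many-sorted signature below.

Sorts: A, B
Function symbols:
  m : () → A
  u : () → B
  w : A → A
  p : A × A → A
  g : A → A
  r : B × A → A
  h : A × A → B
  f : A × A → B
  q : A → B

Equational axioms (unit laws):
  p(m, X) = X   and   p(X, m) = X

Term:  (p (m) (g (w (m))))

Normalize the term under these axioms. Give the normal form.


1. (p (m) (g (w (m))))  →  (g (w (m)))

normal form = (g (w (m)))


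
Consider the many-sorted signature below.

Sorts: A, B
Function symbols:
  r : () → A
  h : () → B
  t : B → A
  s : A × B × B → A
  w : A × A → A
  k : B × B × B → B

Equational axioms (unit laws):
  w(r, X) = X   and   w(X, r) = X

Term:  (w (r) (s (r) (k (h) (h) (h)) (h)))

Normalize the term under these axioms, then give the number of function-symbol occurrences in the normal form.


size = 7

1. (w (r) (s (r) (k (h) (h) (h)) (h)))  →  (s (r) (k (h) (h) (h)) (h))
normal form: (s (r) (k (h) (h) (h)) (h))


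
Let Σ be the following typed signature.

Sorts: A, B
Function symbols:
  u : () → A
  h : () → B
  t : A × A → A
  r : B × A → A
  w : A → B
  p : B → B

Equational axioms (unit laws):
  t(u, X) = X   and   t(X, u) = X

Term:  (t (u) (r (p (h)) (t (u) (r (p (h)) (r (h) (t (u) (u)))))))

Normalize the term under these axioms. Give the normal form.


normal form = (r (p (h)) (r (p (h)) (r (h) (u))))

1. (t (u) (r (p (h)) (t (u) (r (p (h)) (r (h) (t (u) (u)))))))  →  (r (p (h)) (t (u) (r (p (h)) (r (h) (t (u) (u))))))
2. (r (p (h)) (t (u) (r (p (h)) (r (h) (t (u) (u))))))  →  (r (p (h)) (r (p (h)) (r (h) (t (u) (u)))))
3. (r (p (h)) (r (p (h)) (r (h) (t (u) (u)))))  →  (r (p (h)) (r (p (h)) (r (h) (u))))


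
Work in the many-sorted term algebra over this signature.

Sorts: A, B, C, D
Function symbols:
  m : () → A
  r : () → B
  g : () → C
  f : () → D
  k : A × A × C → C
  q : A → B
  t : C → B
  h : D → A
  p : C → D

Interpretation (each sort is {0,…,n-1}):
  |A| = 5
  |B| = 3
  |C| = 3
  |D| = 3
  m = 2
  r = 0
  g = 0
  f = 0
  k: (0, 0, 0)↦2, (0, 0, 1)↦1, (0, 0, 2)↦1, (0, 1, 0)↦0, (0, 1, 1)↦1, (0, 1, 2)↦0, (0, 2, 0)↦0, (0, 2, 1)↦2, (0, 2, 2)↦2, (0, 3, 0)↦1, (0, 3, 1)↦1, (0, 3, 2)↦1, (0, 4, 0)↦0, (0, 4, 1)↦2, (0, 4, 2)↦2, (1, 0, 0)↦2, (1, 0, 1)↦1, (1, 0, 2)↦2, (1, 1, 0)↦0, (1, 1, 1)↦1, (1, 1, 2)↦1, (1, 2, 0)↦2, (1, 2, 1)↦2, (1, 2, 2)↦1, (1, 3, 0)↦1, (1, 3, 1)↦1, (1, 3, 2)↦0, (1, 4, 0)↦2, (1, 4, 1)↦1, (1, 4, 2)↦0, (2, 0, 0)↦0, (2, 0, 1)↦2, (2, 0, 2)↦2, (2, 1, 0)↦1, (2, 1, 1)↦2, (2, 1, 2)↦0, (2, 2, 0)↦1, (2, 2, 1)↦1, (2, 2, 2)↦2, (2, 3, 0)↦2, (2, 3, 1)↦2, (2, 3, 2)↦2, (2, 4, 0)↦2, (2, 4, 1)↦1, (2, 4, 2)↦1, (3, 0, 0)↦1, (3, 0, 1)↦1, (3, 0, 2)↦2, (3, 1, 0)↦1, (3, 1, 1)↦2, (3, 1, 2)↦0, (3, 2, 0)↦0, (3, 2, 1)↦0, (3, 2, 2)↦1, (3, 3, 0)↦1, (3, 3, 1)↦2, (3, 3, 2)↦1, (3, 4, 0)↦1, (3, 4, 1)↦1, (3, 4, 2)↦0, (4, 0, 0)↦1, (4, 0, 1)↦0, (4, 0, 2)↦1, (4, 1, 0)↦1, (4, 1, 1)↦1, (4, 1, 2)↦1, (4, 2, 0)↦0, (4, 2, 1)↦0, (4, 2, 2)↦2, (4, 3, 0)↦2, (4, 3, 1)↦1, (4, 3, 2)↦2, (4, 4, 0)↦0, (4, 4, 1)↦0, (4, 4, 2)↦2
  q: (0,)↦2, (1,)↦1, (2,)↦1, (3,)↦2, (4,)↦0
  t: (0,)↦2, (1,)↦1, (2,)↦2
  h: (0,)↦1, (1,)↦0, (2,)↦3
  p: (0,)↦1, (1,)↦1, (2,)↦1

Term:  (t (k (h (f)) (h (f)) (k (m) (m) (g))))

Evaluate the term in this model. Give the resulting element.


value = 1

  f = 0
  (h (f)) = h(0,) = 1
  f = 0
  (h (f)) = h(0,) = 1
  m = 2
  m = 2
  g = 0
  (k (m) (m) (g)) = k(2, 2, 0) = 1
  (k (h (f)) (h (f)) (k (m) (m) (g))) = k(1, 1, 1) = 1
  (t (k (h (f)) (h (f)) (k (m) (m) (g)))) = t(1,) = 1


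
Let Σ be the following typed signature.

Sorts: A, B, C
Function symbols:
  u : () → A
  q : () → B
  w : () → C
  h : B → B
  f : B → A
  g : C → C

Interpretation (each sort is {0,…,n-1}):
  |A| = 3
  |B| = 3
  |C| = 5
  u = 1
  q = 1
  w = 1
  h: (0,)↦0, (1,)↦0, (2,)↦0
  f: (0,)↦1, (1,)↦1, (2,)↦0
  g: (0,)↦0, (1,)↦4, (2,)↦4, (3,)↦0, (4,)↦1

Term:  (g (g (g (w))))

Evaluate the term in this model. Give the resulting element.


  w = 1
  (g (w)) = g(1,) = 4
  (g (g (w))) = g(4,) = 1
  (g (g (g (w)))) = g(1,) = 4

value = 4


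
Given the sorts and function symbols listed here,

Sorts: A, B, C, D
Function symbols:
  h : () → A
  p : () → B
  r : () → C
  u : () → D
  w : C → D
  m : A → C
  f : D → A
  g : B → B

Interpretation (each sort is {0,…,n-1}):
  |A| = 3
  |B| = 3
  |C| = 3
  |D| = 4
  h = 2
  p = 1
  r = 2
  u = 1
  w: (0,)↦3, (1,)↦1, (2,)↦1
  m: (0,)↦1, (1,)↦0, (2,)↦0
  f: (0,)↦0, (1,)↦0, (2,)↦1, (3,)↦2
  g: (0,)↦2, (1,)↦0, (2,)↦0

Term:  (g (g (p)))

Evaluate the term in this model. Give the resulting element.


  p = 1
  (g (p)) = g(1,) = 0
  (g (g (p))) = g(0,) = 2

value = 2


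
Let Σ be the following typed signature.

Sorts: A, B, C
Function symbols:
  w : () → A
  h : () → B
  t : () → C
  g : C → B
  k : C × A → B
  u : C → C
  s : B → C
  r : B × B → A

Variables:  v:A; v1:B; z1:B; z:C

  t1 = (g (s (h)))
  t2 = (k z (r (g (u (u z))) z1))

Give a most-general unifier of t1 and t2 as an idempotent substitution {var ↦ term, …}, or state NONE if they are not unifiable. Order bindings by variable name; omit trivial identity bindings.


NONE (not unifiable)

head clash or occurs-check failure — not unifiable


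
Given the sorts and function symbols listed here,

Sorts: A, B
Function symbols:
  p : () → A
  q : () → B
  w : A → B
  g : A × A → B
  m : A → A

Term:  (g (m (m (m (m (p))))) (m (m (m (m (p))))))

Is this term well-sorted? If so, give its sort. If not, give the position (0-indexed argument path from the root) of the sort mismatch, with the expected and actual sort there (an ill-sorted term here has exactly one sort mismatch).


well-sorted; sort = B

          (p) : A
        (m (p)) : A
      (m (m (p))) : A
    (m (m (m (p)))) : A
  (m (m (m (m (p))))) : A
          (p) : A
        (m (p)) : A
      (m (m (p))) : A
    (m (m (m (p)))) : A
  (m (m (m (m (p))))) : A
(g (m (m (m (m (p))))) (m (m (m (m (p)))))) : B


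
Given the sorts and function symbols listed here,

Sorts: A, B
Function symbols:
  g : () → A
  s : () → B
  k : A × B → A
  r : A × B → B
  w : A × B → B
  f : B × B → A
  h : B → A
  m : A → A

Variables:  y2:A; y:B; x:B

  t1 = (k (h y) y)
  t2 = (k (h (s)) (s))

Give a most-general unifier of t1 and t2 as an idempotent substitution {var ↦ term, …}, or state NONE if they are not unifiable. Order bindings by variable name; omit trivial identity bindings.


{y ↦ (s)}


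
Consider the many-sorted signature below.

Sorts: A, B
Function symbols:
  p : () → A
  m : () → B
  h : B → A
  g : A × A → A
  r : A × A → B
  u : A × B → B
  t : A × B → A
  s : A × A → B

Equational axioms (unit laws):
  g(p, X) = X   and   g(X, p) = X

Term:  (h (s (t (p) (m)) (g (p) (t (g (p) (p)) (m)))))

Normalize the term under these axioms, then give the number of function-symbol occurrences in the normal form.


1. (h (s (t (p) (m)) (g (p) (t (g (p) (p)) (m)))))  →  (h (s (t (p) (m)) (t (g (p) (p)) (m))))
2. (h (s (t (p) (m)) (t (g (p) (p)) (m))))  →  (h (s (t (p) (m)) (t (p) (m))))
normal form: (h (s (t (p) (m)) (t (p) (m))))

size = 8


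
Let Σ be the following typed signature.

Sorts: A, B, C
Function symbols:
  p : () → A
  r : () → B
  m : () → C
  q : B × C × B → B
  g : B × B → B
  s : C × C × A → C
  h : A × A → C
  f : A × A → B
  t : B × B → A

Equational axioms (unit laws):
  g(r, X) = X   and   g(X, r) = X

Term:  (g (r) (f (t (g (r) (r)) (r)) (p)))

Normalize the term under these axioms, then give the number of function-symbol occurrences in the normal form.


size = 5

1. (g (r) (f (t (g (r) (r)) (r)) (p)))  →  (f (t (g (r) (r)) (r)) (p))
2. (f (t (g (r) (r)) (r)) (p))  →  (f (t (r) (r)) (p))
normal form: (f (t (r) (r)) (p))


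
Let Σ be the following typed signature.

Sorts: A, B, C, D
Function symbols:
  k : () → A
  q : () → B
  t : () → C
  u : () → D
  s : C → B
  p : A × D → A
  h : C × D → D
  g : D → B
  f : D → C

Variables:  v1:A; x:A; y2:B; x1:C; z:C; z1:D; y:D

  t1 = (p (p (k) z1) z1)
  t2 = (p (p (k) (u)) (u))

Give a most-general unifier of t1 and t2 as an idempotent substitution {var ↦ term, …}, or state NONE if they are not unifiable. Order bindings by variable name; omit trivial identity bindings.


{z1 ↦ (u)}


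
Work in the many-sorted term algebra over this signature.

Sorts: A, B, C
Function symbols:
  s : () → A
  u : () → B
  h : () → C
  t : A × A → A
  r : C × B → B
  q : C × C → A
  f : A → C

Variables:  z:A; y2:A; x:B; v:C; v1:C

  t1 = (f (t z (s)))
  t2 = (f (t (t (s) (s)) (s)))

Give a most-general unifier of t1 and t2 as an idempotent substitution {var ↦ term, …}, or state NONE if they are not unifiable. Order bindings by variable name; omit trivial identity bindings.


{z ↦ (t (s) (s))}


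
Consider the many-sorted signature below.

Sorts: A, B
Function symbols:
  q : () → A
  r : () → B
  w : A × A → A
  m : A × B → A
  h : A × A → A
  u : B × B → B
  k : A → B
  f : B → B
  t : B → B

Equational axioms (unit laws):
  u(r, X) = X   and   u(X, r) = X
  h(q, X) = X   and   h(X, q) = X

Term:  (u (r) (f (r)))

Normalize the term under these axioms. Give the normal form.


1. (u (r) (f (r)))  →  (f (r))

normal form = (f (r))


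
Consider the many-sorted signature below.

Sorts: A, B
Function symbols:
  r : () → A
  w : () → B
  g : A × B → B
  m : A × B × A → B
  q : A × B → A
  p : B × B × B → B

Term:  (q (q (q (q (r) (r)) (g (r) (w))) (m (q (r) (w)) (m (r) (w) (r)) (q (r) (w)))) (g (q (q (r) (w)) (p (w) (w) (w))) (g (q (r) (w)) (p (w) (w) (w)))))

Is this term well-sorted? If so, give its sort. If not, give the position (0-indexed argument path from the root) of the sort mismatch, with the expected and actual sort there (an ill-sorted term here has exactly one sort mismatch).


        (r) : A
        (r) : A
      (q (r) (r)) : ✗ arg 1 at [0, 0, 0, 1] has sort A, expected B
        (r) : A
        (w) : B
      (g (r) (w)) : B
        (r) : A
        (w) : B
      (q (r) (w)) : A
        (r) : A
        (w) : B
        (r) : A
      (m (r) (w) (r)) : B
        (r) : A
        (w) : B
      (q (r) (w)) : A
    (m (q (r) (w)) (m (r) (w) (r)) (q (r) (w))) : B
        (r) : A
        (w) : B
      (q (r) (w)) : A
        (w) : B
        (w) : B
        (w) : B
      (p (w) (w) (w)) : B
    (q (q (r) (w)) (p (w) (w) (w))) : A
        (r) : A
        (w) : B
      (q (r) (w)) : A
        (w) : B
        (w) : B
        (w) : B
      (p (w) (w) (w)) : B
    (g (q (r) (w)) (p (w) (w) (w))) : B
  (g (q (q (r) (w)) (p (w) (w) (w))) (g (q (r) (w)) (p (w) (w) (w)))) : B

ill-sorted at position [0, 0, 0, 1]: expected B, got A


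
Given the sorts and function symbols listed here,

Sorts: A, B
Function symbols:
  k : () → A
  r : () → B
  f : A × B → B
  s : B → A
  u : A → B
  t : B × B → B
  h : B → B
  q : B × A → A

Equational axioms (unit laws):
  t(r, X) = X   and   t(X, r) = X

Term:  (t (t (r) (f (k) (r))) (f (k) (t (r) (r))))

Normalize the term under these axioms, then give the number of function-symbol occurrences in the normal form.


1. (t (t (r) (f (k) (r))) (f (k) (t (r) (r))))  →  (t (f (k) (r)) (f (k) (t (r) (r))))
2. (t (f (k) (r)) (f (k) (t (r) (r))))  →  (t (f (k) (r)) (f (k) (r)))
normal form: (t (f (k) (r)) (f (k) (r)))

size = 7


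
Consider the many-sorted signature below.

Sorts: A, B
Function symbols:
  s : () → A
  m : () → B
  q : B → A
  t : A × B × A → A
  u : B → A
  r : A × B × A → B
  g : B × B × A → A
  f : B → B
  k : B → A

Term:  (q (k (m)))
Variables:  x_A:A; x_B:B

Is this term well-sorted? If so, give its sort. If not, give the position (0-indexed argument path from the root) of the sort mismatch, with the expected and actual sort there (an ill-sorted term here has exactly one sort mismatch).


    (m) : B
  (k (m)) : A
(q (k (m))) : ✗ arg 0 at [0] has sort A, expected B

ill-sorted at position [0]: expected B, got A


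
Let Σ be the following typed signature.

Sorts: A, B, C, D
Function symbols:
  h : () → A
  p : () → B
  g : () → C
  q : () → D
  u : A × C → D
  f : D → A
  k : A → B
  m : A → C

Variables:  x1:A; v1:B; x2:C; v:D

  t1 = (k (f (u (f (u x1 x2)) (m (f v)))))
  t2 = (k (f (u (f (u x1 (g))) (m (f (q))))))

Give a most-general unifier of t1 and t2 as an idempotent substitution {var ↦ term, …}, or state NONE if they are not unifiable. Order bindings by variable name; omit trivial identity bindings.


{v ↦ (q), x2 ↦ (g)}


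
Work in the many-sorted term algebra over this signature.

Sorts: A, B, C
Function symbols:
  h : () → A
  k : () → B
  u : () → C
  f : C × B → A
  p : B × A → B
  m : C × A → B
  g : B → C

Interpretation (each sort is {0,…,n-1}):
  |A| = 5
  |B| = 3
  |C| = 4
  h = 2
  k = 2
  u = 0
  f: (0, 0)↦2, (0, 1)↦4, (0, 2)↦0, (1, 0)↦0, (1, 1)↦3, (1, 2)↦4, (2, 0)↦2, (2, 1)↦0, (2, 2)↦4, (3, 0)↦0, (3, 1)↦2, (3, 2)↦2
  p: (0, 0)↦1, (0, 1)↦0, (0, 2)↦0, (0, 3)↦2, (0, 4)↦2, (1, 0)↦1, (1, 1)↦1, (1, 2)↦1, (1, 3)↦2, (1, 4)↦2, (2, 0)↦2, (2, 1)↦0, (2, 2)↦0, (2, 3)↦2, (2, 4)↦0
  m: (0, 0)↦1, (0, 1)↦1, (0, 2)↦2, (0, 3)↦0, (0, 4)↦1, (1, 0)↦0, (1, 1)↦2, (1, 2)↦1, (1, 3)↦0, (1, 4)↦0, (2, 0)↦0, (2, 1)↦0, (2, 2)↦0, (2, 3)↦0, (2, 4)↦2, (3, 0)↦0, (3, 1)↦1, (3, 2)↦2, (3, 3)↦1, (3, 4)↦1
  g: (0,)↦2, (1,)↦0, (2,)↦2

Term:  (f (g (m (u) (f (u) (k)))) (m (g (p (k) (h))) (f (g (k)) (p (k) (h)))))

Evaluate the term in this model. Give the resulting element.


  u = 0
  u = 0
  k = 2
  (f (u) (k)) = f(0, 2) = 0
  (m (u) (f (u) (k))) = m(0, 0) = 1
  (g (m (u) (f (u) (k)))) = g(1,) = 0
  k = 2
  h = 2
  (p (k) (h)) = p(2, 2) = 0
  (g (p (k) (h))) = g(0,) = 2
  k = 2
  (g (k)) = g(2,) = 2
  k = 2
  h = 2
  (p (k) (h)) = p(2, 2) = 0
  (f (g (k)) (p (k) (h))) = f(2, 0) = 2
  (m (g (p (k) (h))) (f (g (k)) (p (k) (h)))) = m(2, 2) = 0
  (f (g (m (u) (f (u) (k)))) (m (g (p (k) (h))) (f (g (k)) (p (k) (h))))) = f(0, 0) = 2

value = 2


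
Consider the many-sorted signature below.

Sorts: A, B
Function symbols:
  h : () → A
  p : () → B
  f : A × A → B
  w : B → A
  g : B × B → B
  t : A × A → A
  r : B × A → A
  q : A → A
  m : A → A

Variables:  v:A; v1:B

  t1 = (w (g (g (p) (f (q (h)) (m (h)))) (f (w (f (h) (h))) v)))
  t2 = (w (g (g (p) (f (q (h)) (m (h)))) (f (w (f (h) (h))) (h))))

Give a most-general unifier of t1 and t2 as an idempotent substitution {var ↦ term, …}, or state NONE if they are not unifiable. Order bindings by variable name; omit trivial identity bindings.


{v ↦ (h)}
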